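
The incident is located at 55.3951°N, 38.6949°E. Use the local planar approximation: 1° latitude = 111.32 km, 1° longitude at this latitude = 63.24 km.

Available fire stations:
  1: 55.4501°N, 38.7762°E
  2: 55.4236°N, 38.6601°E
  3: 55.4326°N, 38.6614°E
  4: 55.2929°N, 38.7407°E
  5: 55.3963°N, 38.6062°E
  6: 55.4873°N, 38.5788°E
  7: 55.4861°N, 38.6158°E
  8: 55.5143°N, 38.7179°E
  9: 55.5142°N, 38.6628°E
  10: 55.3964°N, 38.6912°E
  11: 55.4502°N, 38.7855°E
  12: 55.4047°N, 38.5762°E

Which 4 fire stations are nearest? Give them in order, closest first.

Distances from 55.3951°N, 38.6949°E:
1: √((0.0550·111.32)² + (0.0813·63.24)²) = √(37.486231 + 26.434117) = 7.9950 km
2: √((0.0285·111.32)² + (-0.0348·63.24)²) = √(10.065518 + 4.843309) = 3.8612 km
3: √((0.0375·111.32)² + (-0.0335·63.24)²) = √(17.426450 + 4.488212) = 4.6813 km
4: √((-0.1022·111.32)² + (0.0458·63.24)²) = √(129.433945 + 8.389087) = 11.7398 km
5: √((0.0012·111.32)² + (-0.0887·63.24)²) = √(0.017845 + 31.465234) = 5.6110 km
6: √((0.0922·111.32)² + (-0.1161·63.24)²) = √(105.343620 + 53.907372) = 12.6195 km
7: √((0.0910·111.32)² + (-0.0791·63.24)²) = √(102.619331 + 25.022845) = 11.2979 km
8: √((0.1192·111.32)² + (0.0230·63.24)²) = √(176.075490 + 2.115628) = 13.3488 km
9: √((0.1191·111.32)² + (-0.0321·63.24)²) = √(175.780185 + 4.120916) = 13.4127 km
10: √((0.0013·111.32)² + (-0.0037·63.24)²) = √(0.020943 + 0.054750) = 0.2751 km
11: √((0.0551·111.32)² + (0.0906·63.24)²) = √(37.622668 + 32.827674) = 8.3935 km
12: √((0.0096·111.32)² + (-0.1187·63.24)²) = √(1.142060 + 56.348863) = 7.5823 km
Sorted: 10 (0.2751 km) < 2 (3.8612 km) < 3 (4.6813 km) < 5 (5.6110 km) < 12 (7.5823 km) < 1 (7.9950 km) < …

10, 2, 3, 5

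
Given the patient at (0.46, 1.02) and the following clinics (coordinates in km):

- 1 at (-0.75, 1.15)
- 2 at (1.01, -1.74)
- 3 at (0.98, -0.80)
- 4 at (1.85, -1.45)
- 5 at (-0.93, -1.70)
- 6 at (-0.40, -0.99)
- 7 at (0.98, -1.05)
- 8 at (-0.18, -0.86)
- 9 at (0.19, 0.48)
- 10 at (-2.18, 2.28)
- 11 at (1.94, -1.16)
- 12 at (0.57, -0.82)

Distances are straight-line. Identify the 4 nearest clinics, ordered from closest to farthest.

9, 1, 12, 3

Distances from (0.46, 1.02):
1: √((-1.21)² + (0.13)²) = √(1.4641 + 0.0169) = 1.22 km
2: √((0.55)² + (-2.76)²) = √(0.3025 + 7.6176) = 2.81 km
3: √((0.52)² + (-1.82)²) = √(0.2704 + 3.3124) = 1.89 km
4: √((1.39)² + (-2.47)²) = √(1.9321 + 6.1009) = 2.83 km
5: √((-1.39)² + (-2.72)²) = √(1.9321 + 7.3984) = 3.05 km
6: √((-0.86)² + (-2.01)²) = √(0.7396 + 4.0401) = 2.19 km
7: √((0.52)² + (-2.07)²) = √(0.2704 + 4.2849) = 2.13 km
8: √((-0.64)² + (-1.88)²) = √(0.4096 + 3.5344) = 1.99 km
9: √((-0.27)² + (-0.54)²) = √(0.0729 + 0.2916) = 0.60 km
10: √((-2.64)² + (1.26)²) = √(6.9696 + 1.5876) = 2.93 km
11: √((1.48)² + (-2.18)²) = √(2.1904 + 4.7524) = 2.63 km
12: √((0.11)² + (-1.84)²) = √(0.0121 + 3.3856) = 1.84 km
Sorted: 9 (0.60 km) < 1 (1.22 km) < 12 (1.84 km) < 3 (1.89 km) < 8 (1.99 km) < 7 (2.13 km) < …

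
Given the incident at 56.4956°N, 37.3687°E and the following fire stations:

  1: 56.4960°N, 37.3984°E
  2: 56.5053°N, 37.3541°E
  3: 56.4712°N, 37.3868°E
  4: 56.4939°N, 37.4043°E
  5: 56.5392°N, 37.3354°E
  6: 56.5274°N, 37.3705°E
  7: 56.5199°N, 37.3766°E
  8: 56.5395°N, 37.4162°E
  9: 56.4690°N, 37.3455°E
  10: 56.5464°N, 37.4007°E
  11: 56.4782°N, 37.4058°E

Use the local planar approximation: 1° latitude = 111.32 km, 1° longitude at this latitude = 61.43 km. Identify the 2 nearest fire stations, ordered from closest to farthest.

2, 1

Distances from 56.4956°N, 37.3687°E:
1: √((0.0004·111.32)² + (0.0297·61.43)²) = √(0.001983 + 3.328694) = 1.8250 km
2: √((0.0097·111.32)² + (-0.0146·61.43)²) = √(1.165977 + 0.804390) = 1.4037 km
3: √((-0.0244·111.32)² + (0.0181·61.43)²) = √(7.377786 + 1.236284) = 2.9350 km
4: √((-0.0017·111.32)² + (0.0356·61.43)²) = √(0.035813 + 4.782567) = 2.1951 km
5: √((0.0436·111.32)² + (-0.0333·61.43)²) = √(23.556967 + 4.184557) = 5.2670 km
6: √((0.0318·111.32)² + (0.0018·61.43)²) = √(12.531430 + 0.012227) = 3.5417 km
7: √((0.0243·111.32)² + (0.0079·61.43)²) = √(7.317436 + 0.235513) = 2.7483 km
8: √((0.0439·111.32)² + (0.0475·61.43)²) = √(23.882261 + 8.514286) = 5.6918 km
9: √((-0.0266·111.32)² + (-0.0232·61.43)²) = √(8.768184 + 2.031127) = 3.2862 km
10: √((0.0508·111.32)² + (0.0320·61.43)²) = √(31.979658 + 3.864212) = 5.9870 km
11: √((-0.0174·111.32)² + (0.0371·61.43)²) = √(3.751845 + 5.194083) = 2.9910 km
Sorted: 2 (1.4037 km) < 1 (1.8250 km) < 4 (2.1951 km) < 7 (2.7483 km) < …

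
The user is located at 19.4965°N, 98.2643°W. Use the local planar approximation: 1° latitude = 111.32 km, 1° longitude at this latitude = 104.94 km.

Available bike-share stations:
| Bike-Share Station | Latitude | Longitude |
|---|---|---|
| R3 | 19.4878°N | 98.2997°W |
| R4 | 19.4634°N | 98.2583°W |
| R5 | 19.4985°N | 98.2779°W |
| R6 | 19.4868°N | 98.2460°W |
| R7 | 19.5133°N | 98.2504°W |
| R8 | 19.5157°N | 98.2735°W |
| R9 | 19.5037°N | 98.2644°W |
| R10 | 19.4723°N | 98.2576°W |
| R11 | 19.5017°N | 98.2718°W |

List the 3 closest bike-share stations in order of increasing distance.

Distances from 19.4965°N, 98.2643°W:
R3: 3.8390 km
R4: 3.7381 km
R5: 1.4444 km
R6: 2.2032 km
R7: 2.3718 km
R8: 2.3453 km
R9: 0.8016 km
R10: 2.7842 km
R11: 0.9770 km
Sorted: R9 (0.8016 km) < R11 (0.9770 km) < R5 (1.4444 km) < R6 (2.2032 km) < R8 (2.3453 km) < …

R9, R11, R5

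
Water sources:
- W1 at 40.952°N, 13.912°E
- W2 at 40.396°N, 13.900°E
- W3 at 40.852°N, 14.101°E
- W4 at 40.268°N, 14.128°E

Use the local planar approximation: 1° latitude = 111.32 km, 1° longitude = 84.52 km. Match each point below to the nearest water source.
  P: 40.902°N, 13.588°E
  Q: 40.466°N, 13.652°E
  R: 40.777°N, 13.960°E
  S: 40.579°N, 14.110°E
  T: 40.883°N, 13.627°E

P→W1; Q→W2; R→W3; S→W2; T→W1

P at 40.902°N, 13.588°E:
  W1: 27.944 km
  W2: 62.195 km
  W3: 43.715 km
  W4: 84.049 km
  → nearest: W1 (27.944 km)
Q at 40.466°N, 13.652°E:
  W1: 58.394 km
  W2: 22.363 km
  W3: 57.328 km
  W4: 45.874 km
  → nearest: W2 (22.363 km)
R at 40.777°N, 13.960°E:
  W1: 19.899 km
  W2: 42.715 km
  W3: 14.551 km
  W4: 58.414 km
  → nearest: W3 (14.551 km)
S at 40.579°N, 14.110°E:
  W1: 44.768 km
  W2: 27.019 km
  W3: 30.400 km
  W4: 34.654 km
  → nearest: W2 (27.019 km)
T at 40.883°N, 13.627°E:
  W1: 25.283 km
  W2: 58.919 km
  W3: 40.211 km
  W4: 80.499 km
  → nearest: W1 (25.283 km)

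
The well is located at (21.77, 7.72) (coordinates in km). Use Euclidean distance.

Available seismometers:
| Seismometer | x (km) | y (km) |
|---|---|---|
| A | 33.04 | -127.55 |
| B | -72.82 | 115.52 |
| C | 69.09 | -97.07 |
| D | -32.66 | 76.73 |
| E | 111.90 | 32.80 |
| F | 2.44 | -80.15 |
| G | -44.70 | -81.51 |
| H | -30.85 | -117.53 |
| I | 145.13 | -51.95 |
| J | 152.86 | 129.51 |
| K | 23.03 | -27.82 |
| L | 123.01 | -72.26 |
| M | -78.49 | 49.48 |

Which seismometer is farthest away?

J

Distances from (21.77, 7.72):
A: 135.74 km
B: 143.42 km
C: 114.98 km
D: 87.89 km
E: 93.55 km
F: 89.97 km
G: 111.27 km
H: 135.85 km
I: 137.03 km
J: 178.93 km
K: 35.56 km
L: 129.02 km
M: 108.61 km
Maximum: J at 178.93 km.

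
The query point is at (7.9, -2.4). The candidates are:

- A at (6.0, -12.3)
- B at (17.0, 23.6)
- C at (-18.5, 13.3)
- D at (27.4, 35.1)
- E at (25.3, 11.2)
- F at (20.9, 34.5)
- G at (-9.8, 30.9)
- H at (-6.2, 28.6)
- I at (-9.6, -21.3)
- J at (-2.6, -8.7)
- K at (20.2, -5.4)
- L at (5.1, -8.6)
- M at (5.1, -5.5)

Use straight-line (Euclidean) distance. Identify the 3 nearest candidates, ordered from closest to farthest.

M, L, A

Distances from (7.9, -2.4):
A: √((-1.9)² + (-9.9)²) = √(3.610 + 98.010) = 10.1
B: √((9.1)² + (26.0)²) = √(82.810 + 676.000) = 27.5
C: √((-26.4)² + (15.7)²) = √(696.960 + 246.490) = 30.7
D: √((19.5)² + (37.5)²) = √(380.250 + 1406.250) = 42.3
E: √((17.4)² + (13.6)²) = √(302.760 + 184.960) = 22.1
F: √((13.0)² + (36.9)²) = √(169.000 + 1361.610) = 39.1
G: √((-17.7)² + (33.3)²) = √(313.290 + 1108.890) = 37.7
H: √((-14.1)² + (31.0)²) = √(198.810 + 961.000) = 34.1
I: √((-17.5)² + (-18.9)²) = √(306.250 + 357.210) = 25.8
J: √((-10.5)² + (-6.3)²) = √(110.250 + 39.690) = 12.2
K: √((12.3)² + (-3.0)²) = √(151.290 + 9.000) = 12.7
L: √((-2.8)² + (-6.2)²) = √(7.840 + 38.440) = 6.8
M: √((-2.8)² + (-3.1)²) = √(7.840 + 9.610) = 4.2
Sorted: M (4.2) < L (6.8) < A (10.1) < J (12.2) < K (12.7) < …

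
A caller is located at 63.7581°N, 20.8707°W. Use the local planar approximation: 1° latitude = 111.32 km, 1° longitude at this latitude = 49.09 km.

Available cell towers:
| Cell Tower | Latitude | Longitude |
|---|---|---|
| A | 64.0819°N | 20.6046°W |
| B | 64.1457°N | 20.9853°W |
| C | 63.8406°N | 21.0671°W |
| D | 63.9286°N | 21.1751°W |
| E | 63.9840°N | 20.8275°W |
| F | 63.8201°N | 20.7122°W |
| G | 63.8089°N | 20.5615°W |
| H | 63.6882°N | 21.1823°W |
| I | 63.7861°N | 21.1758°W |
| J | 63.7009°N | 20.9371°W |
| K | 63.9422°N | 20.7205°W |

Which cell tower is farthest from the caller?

B

Distances from 63.7581°N, 20.8707°W:
A: √((0.3238·111.32)² + (0.2661·49.09)²) = √(1299.272015 + 170.638024) = 38.3394 km
B: √((0.3876·111.32)² + (-0.1146·49.09)²) = √(1861.718147 + 31.648658) = 43.5128 km
C: √((0.0825·111.32)² + (-0.1964·49.09)²) = √(84.344019 + 92.954203) = 13.3153 km
D: √((0.1705·111.32)² + (-0.3044·49.09)²) = √(360.242678 + 223.293129) = 24.1565 km
E: √((0.2259·111.32)² + (0.0432·49.09)²) = √(632.381064 + 4.497318) = 25.2364 km
F: √((0.0620·111.32)² + (0.1585·49.09)²) = √(47.635395 + 60.540304) = 10.4008 km
G: √((0.0508·111.32)² + (0.3092·49.09)²) = √(31.979658 + 230.390748) = 16.1979 km
H: √((-0.0699·111.32)² + (-0.3116·49.09)²) = √(60.548132 + 233.981199) = 17.1619 km
I: √((0.0280·111.32)² + (-0.3051·49.09)²) = √(9.715440 + 224.321283) = 15.2983 km
J: √((-0.0572·111.32)² + (-0.0664·49.09)²) = √(40.545107 + 10.624836) = 7.1533 km
K: √((0.1841·111.32)² + (0.1502·49.09)²) = √(420.004528 + 54.365818) = 21.7800 km
Maximum: B at 43.5128 km.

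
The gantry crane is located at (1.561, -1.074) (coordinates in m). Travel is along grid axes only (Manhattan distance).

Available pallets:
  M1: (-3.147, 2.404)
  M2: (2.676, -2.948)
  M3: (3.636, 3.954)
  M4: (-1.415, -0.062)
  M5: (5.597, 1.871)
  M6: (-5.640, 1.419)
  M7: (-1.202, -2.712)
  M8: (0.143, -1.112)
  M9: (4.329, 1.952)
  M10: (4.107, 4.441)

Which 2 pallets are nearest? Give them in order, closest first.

Distances from (1.561, -1.074):
M1: 8.186 m
M2: 2.989 m
M3: 7.103 m
M4: 3.988 m
M5: 6.981 m
M6: 9.694 m
M7: 4.401 m
M8: 1.456 m
M9: 5.794 m
M10: 8.061 m
Sorted: M8 (1.456 m) < M2 (2.989 m) < M4 (3.988 m) < M7 (4.401 m) < …

M8, M2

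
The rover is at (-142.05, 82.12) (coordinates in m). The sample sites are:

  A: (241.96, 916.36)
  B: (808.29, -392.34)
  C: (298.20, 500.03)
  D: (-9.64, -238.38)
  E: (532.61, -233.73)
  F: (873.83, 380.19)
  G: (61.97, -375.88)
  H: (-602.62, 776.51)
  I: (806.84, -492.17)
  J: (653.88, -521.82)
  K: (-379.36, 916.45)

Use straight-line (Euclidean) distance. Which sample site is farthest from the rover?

Distances from (-142.05, 82.12):
A: 918.38 m
B: 1062.20 m
C: 607.02 m
D: 346.77 m
E: 744.93 m
F: 1058.71 m
G: 501.39 m
H: 833.25 m
I: 1109.14 m
J: 999.12 m
K: 867.42 m
Maximum: I at 1109.14 m.

I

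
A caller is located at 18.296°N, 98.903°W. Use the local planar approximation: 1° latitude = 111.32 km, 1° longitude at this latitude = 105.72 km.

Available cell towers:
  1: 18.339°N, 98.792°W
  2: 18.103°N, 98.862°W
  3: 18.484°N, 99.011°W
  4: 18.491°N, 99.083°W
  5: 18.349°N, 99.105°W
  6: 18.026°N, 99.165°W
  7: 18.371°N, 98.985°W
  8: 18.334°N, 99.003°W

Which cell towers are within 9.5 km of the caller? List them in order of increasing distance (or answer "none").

Distances from 18.296°N, 98.903°W:
1: √((0.043·111.32)² + (0.111·105.72)²) = √(22.91307 + 137.70835) = 12.674 km
2: √((-0.193·111.32)² + (0.041·105.72)²) = √(461.59491 + 18.78806) = 21.918 km
3: √((0.188·111.32)² + (-0.108·105.72)²) = √(437.98788 + 130.36524) = 23.840 km
4: √((0.195·111.32)² + (-0.180·105.72)²) = √(471.21121 + 362.12568) = 28.868 km
5: √((0.053·111.32)² + (-0.202·105.72)²) = √(34.80953 + 456.05482) = 22.155 km
6: √((-0.270·111.32)² + (-0.262·105.72)²) = √(903.38718 + 767.21466) = 40.873 km
7: √((0.075·111.32)² + (-0.082·105.72)²) = √(69.70580 + 75.15225) = 12.036 km
8: √((0.038·111.32)² + (-0.100·105.72)²) = √(17.89425 + 111.76718) = 11.387 km
Threshold 9.5 km: none within range.

none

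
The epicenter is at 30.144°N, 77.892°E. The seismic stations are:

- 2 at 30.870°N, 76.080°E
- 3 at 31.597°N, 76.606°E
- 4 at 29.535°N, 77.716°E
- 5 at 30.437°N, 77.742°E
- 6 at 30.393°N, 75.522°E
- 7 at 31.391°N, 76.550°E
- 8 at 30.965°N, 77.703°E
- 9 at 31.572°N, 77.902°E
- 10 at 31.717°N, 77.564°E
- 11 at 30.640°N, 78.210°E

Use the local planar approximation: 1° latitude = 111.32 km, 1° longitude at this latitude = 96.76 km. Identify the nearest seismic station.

Distances from 30.144°N, 77.892°E:
2: √((0.726·111.32)² + (-1.812·96.76)²) = √(6531.60085 + 30740.30032) = 193.059 km
3: √((1.453·111.32)² + (-1.286·96.76)²) = √(26162.40256 + 15483.66108) = 204.074 km
4: √((-0.609·111.32)² + (-0.176·96.76)²) = √(4596.01017 + 290.01273) = 69.900 km
5: √((0.293·111.32)² + (-0.150·96.76)²) = √(1063.85303 + 210.65620) = 35.700 km
6: √((0.249·111.32)² + (-2.370·96.76)²) = √(768.32522 + 52588.21277) = 230.990 km
7: √((1.247·111.32)² + (-1.342·96.76)²) = √(19269.89296 + 16861.52113) = 190.083 km
8: √((0.821·111.32)² + (-0.189·96.76)²) = √(8352.81206 + 334.43778) = 93.205 km
9: √((1.428·111.32)² + (0.010·96.76)²) = √(25269.85851 + 0.93625) = 158.968 km
10: √((1.573·111.32)² + (-0.328·96.76)²) = √(30662.23731 + 1007.25494) = 177.959 km
11: √((0.496·111.32)² + (0.318·96.76)²) = √(3048.66530 + 946.77321) = 63.209 km
Minimum: 5 at 35.700 km.

5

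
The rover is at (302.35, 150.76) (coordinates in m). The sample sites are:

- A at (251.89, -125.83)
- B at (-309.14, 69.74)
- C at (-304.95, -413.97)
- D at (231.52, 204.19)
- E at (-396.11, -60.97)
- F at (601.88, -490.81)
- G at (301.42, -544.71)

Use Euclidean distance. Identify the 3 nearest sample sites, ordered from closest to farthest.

Distances from (302.35, 150.76):
A: √((-50.46)² + (-276.59)²) = √(2546.2116 + 76502.0281) = 281.16 m
B: √((-611.49)² + (-81.02)²) = √(373920.0201 + 6564.2404) = 616.83 m
C: √((-607.30)² + (-564.73)²) = √(368813.2900 + 318919.9729) = 829.30 m
D: √((-70.83)² + (53.43)²) = √(5016.8889 + 2854.7649) = 88.72 m
E: √((-698.46)² + (-211.73)²) = √(487846.3716 + 44829.5929) = 729.85 m
F: √((299.53)² + (-641.57)²) = √(89718.2209 + 411612.0649) = 708.05 m
G: √((-0.93)² + (-695.47)²) = √(0.8649 + 483678.5209) = 695.47 m
Sorted: D (88.72 m) < A (281.16 m) < B (616.83 m) < G (695.47 m) < F (708.05 m) < …

D, A, B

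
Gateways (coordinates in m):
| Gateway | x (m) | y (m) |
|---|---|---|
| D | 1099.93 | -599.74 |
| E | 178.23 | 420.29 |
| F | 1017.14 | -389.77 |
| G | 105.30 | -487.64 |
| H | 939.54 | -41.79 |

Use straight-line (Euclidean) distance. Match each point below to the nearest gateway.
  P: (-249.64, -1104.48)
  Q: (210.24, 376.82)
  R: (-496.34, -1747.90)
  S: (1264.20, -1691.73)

P→G; Q→E; R→G; S→D

P at (-249.64, -1104.48):
  D: √((1349.57)² + (504.74)²) = √(1821339.1849 + 254762.4676) = 1440.87 m
  E: √((427.87)² + (1524.77)²) = √(183072.7369 + 2324923.5529) = 1583.67 m
  F: √((1266.78)² + (714.71)²) = √(1604731.5684 + 510810.3841) = 1454.49 m
  G: √((354.94)² + (616.84)²) = √(125982.4036 + 380491.5856) = 711.67 m
  H: √((1189.18)² + (1062.69)²) = √(1414149.0724 + 1129310.0361) = 1594.82 m
  → nearest: G (711.67 m)
Q at (210.24, 376.82):
  D: √((889.69)² + (-976.56)²) = √(791548.2961 + 953669.4336) = 1321.07 m
  E: √((-32.01)² + (43.47)²) = √(1024.6401 + 1889.6409) = 53.98 m
  F: √((806.90)² + (-766.59)²) = √(651087.6100 + 587660.2281) = 1112.99 m
  G: √((-104.94)² + (-864.46)²) = √(11012.4036 + 747291.0916) = 870.81 m
  H: √((729.30)² + (-418.61)²) = √(531878.4900 + 175234.3321) = 840.90 m
  → nearest: E (53.98 m)
R at (-496.34, -1747.90):
  D: √((1596.27)² + (1148.16)²) = √(2548077.9129 + 1318271.3856) = 1966.30 m
  E: √((674.57)² + (2168.19)²) = √(455044.6849 + 4701047.8761) = 2270.70 m
  F: √((1513.48)² + (1358.13)²) = √(2290621.7104 + 1844517.0969) = 2033.50 m
  G: √((601.64)² + (1260.26)²) = √(361970.6896 + 1588255.2676) = 1396.50 m
  H: √((1435.88)² + (1706.11)²) = √(2061751.3744 + 2910811.3321) = 2229.92 m
  → nearest: G (1396.50 m)
S at (1264.20, -1691.73):
  D: √((-164.27)² + (1091.99)²) = √(26984.6329 + 1192442.1601) = 1104.28 m
  E: √((-1085.97)² + (2112.02)²) = √(1179330.8409 + 4460628.4804) = 2374.86 m
  F: √((-247.06)² + (1301.96)²) = √(61038.6436 + 1695099.8416) = 1325.19 m
  G: √((-1158.90)² + (1204.09)²) = √(1343049.2100 + 1449832.7281) = 1671.19 m
  H: √((-324.66)² + (1649.94)²) = √(105404.1156 + 2722302.0036) = 1681.58 m
  → nearest: D (1104.28 m)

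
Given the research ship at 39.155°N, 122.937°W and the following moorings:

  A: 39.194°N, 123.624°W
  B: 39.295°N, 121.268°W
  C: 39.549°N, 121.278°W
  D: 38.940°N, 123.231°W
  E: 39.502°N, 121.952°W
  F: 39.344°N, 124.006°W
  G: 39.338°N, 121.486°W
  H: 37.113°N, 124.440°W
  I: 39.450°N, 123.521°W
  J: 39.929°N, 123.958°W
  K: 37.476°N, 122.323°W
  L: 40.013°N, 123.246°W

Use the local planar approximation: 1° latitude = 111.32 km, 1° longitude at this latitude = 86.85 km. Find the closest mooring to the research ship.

D

Distances from 39.155°N, 122.937°W:
A: √((0.039·111.32)² + (-0.687·86.85)²) = √(18.84845 + 3560.02559) = 59.824 km
B: √((0.140·111.32)² + (1.669·86.85)²) = √(242.88599 + 21011.27074) = 145.788 km
C: √((0.394·111.32)² + (1.659·86.85)²) = √(1923.70662 + 20760.24228) = 150.612 km
D: √((-0.215·111.32)² + (-0.294·86.85)²) = √(572.82678 + 651.98005) = 34.997 km
E: √((0.347·111.32)² + (0.985·86.85)²) = √(1492.12547 + 7318.33198) = 93.864 km
F: √((0.189·111.32)² + (-1.069·86.85)²) = √(442.65972 + 8619.75766) = 95.197 km
G: √((0.183·111.32)² + (1.451·86.85)²) = √(415.00046 + 15880.87657) = 127.655 km
H: √((-2.042·111.32)² + (-1.503·86.85)²) = √(51672.30926 + 17039.52981) = 262.129 km
I: √((0.295·111.32)² + (-0.584·86.85)²) = √(1078.42619 + 2572.55898) = 60.423 km
J: √((0.774·111.32)² + (-1.021·86.85)²) = √(7423.83510 + 7863.05167) = 123.640 km
K: √((-1.679·111.32)² + (0.614·86.85)²) = √(34933.95750 + 2843.65161) = 194.365 km
L: √((0.858·111.32)² + (-0.309·86.85)²) = √(9122.64912 + 720.20578) = 99.211 km
Minimum: D at 34.997 km.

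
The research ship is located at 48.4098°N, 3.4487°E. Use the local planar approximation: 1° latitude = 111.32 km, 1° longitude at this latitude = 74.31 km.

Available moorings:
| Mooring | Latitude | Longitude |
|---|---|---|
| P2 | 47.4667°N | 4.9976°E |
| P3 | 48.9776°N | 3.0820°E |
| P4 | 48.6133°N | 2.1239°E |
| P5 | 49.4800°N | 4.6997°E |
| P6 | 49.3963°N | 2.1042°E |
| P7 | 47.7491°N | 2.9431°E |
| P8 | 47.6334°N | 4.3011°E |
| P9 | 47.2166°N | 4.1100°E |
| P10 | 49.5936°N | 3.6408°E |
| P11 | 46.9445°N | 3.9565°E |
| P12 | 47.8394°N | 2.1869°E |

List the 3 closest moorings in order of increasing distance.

Distances from 48.4098°N, 3.4487°E:
P2: 155.7876 km
P3: 68.8311 km
P4: 101.0187 km
P5: 151.1124 km
P6: 148.4647 km
P7: 82.5897 km
P8: 107.1547 km
P9: 141.6258 km
P10: 132.5515 km
P11: 167.4250 km
P12: 113.2414 km
Sorted: P3 (68.8311 km) < P7 (82.5897 km) < P4 (101.0187 km) < P8 (107.1547 km) < P12 (113.2414 km) < …

P3, P7, P4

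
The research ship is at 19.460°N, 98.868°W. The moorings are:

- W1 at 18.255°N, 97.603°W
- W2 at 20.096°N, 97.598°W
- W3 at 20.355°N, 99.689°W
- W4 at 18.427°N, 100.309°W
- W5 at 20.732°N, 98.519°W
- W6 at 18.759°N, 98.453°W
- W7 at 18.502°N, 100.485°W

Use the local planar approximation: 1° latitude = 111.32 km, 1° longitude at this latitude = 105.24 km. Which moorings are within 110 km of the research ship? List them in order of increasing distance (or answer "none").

W6

Distances from 19.460°N, 98.868°W:
W1: 188.989 km
W2: 151.249 km
W3: 131.878 km
W4: 190.319 km
W5: 146.285 km
W6: 89.426 km
W7: 200.828 km
Threshold 110 km: W6 (89.426 km) is within range.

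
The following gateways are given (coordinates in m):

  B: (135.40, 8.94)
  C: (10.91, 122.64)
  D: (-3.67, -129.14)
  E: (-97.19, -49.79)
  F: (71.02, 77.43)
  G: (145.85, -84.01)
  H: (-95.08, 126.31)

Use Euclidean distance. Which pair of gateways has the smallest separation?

Pairwise distances:
C–F: 75.21 m
B–G: 93.54 m
B–F: 94.00 m
C–H: 106.05 m
D–E: 122.65 m
D–G: 156.18 m
B–C: 168.60 m
F–H: 173.14 m
E–H: 176.11 m
F–G: 177.94 m
B–D: 195.98 m
C–E: 203.51 m
E–F: 210.90 m
D–F: 219.66 m
B–E: 239.89 m
E–G: 245.44 m
C–G: 246.81 m
C–D: 252.20 m
B–H: 258.64 m
D–H: 271.31 m
G–H: 319.82 m
Closest pair: C–F at 75.21 m.

C and F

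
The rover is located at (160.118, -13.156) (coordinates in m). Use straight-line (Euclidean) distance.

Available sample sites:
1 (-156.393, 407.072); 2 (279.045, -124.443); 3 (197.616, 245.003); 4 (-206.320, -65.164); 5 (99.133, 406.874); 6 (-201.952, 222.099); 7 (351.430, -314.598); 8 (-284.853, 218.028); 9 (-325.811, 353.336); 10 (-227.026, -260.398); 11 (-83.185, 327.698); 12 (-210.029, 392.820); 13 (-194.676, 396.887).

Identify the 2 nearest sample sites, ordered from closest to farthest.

2, 3

Distances from (160.118, -13.156):
1: √((-316.511)² + (420.228)²) = √(100179.21312 + 176591.57198) = 526.090 m
2: √((118.927)² + (-111.287)²) = √(14143.63133 + 12384.79637) = 162.875 m
3: √((37.498)² + (258.159)²) = √(1406.10000 + 66646.06928) = 260.868 m
4: √((-366.438)² + (-52.008)²) = √(134276.80784 + 2704.83206) = 370.110 m
5: √((-60.985)² + (420.030)²) = √(3719.17022 + 176425.20090) = 424.434 m
6: √((-362.070)² + (235.255)²) = √(131094.68490 + 55344.91502) = 431.787 m
7: √((191.312)² + (-301.442)²) = √(36600.28134 + 90867.27936) = 357.026 m
8: √((-444.971)² + (231.184)²) = √(197999.19084 + 53446.04186) = 501.443 m
9: √((-485.929)² + (366.492)²) = √(236126.99304 + 134316.38606) = 608.641 m
10: √((-387.144)² + (-247.242)²) = √(149880.47674 + 61128.60656) = 459.357 m
11: √((-243.303)² + (340.854)²) = √(59196.34981 + 116181.44932) = 418.781 m
12: √((-370.147)² + (405.976)²) = √(137008.80161 + 164816.51258) = 549.386 m
13: √((-354.794)² + (410.043)²) = √(125878.78244 + 168135.26185) = 542.231 m
Sorted: 2 (162.875 m) < 3 (260.868 m) < 7 (357.026 m) < 4 (370.110 m) < …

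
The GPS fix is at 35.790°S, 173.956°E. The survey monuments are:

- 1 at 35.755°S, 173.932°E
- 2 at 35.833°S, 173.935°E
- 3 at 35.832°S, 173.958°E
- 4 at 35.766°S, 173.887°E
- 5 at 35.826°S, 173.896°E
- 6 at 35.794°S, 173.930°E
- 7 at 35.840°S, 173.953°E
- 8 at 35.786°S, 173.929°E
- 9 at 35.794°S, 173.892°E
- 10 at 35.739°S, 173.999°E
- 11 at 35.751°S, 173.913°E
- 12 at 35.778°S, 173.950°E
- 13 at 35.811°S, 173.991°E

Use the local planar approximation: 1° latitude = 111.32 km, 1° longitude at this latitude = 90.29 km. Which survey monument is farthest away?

10

Distances from 35.790°S, 173.956°E:
1: √((0.035·111.32)² + (-0.024·90.29)²) = √(15.18037 + 4.69572) = 4.458 km
2: √((-0.043·111.32)² + (-0.021·90.29)²) = √(22.91307 + 3.59516) = 5.149 km
3: √((-0.042·111.32)² + (0.002·90.29)²) = √(21.85974 + 0.03261) = 4.679 km
4: √((0.024·111.32)² + (-0.069·90.29)²) = √(7.13787 + 38.81302) = 6.779 km
5: √((-0.036·111.32)² + (-0.060·90.29)²) = √(16.06022 + 29.34822) = 6.739 km
6: √((-0.004·111.32)² + (-0.026·90.29)²) = √(0.19827 + 5.51094) = 2.389 km
7: √((-0.050·111.32)² + (-0.003·90.29)²) = √(30.98036 + 0.07337) = 5.573 km
8: √((0.004·111.32)² + (-0.027·90.29)²) = √(0.19827 + 5.94302) = 2.478 km
9: √((-0.004·111.32)² + (-0.064·90.29)²) = √(0.19827 + 33.39176) = 5.796 km
10: √((0.051·111.32)² + (0.043·90.29)²) = √(32.23196 + 15.07357) = 6.878 km
11: √((0.039·111.32)² + (-0.043·90.29)²) = √(18.84845 + 15.07357) = 5.824 km
12: √((0.012·111.32)² + (-0.006·90.29)²) = √(1.78447 + 0.29348) = 1.442 km
13: √((-0.021·111.32)² + (0.035·90.29)²) = √(5.46493 + 9.98655) = 3.931 km
Maximum: 10 at 6.878 km.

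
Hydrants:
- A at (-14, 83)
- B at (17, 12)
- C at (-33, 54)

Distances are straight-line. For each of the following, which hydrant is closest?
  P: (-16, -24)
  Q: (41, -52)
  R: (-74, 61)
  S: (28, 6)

P at (-16, -24):
  A: √((2)² + (107)²) = √(4.000 + 11449.000) = 107.0
  B: √((33)² + (36)²) = √(1089.000 + 1296.000) = 48.8
  C: √((-17)² + (78)²) = √(289.000 + 6084.000) = 79.8
  → nearest: B (48.8)
Q at (41, -52):
  A: √((-55)² + (135)²) = √(3025.000 + 18225.000) = 145.8
  B: √((-24)² + (64)²) = √(576.000 + 4096.000) = 68.4
  C: √((-74)² + (106)²) = √(5476.000 + 11236.000) = 129.3
  → nearest: B (68.4)
R at (-74, 61):
  A: √((60)² + (22)²) = √(3600.000 + 484.000) = 63.9
  B: √((91)² + (-49)²) = √(8281.000 + 2401.000) = 103.4
  C: √((41)² + (-7)²) = √(1681.000 + 49.000) = 41.6
  → nearest: C (41.6)
S at (28, 6):
  A: √((-42)² + (77)²) = √(1764.000 + 5929.000) = 87.7
  B: √((-11)² + (6)²) = √(121.000 + 36.000) = 12.5
  C: √((-61)² + (48)²) = √(3721.000 + 2304.000) = 77.6
  → nearest: B (12.5)

P→B; Q→B; R→C; S→B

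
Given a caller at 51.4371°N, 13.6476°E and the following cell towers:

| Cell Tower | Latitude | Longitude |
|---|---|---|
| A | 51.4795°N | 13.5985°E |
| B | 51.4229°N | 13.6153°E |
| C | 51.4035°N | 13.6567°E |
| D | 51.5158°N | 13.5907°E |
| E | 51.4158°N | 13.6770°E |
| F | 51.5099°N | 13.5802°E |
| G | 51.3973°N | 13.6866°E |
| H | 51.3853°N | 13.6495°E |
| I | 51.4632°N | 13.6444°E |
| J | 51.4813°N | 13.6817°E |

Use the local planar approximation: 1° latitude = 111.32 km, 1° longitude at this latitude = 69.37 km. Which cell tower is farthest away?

Distances from 51.4371°N, 13.6476°E:
A: 5.8206 km
B: 2.7421 km
C: 3.7932 km
D: 9.6090 km
E: 3.1276 km
F: 9.3561 km
G: 5.1912 km
H: 5.7679 km
I: 2.9139 km
J: 5.4594 km
Maximum: D at 9.6090 km.

D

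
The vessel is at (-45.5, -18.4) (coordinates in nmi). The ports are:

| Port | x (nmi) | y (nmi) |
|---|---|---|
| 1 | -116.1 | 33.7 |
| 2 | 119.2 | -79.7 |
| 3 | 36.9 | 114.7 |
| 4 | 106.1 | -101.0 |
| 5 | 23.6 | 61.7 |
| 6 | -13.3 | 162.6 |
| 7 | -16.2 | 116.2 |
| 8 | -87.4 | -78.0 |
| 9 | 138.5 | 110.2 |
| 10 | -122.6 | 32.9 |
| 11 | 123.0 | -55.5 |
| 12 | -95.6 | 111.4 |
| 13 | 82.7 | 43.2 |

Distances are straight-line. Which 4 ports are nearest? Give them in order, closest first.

Distances from (-45.5, -18.4):
1: 87.7 nmi
2: 175.7 nmi
3: 156.5 nmi
4: 172.6 nmi
5: 105.8 nmi
6: 183.8 nmi
7: 137.8 nmi
8: 72.9 nmi
9: 224.5 nmi
10: 92.6 nmi
11: 172.5 nmi
12: 139.1 nmi
13: 142.2 nmi
Sorted: 8 (72.9 nmi) < 1 (87.7 nmi) < 10 (92.6 nmi) < 5 (105.8 nmi) < 7 (137.8 nmi) < 12 (139.1 nmi) < …

8, 1, 10, 5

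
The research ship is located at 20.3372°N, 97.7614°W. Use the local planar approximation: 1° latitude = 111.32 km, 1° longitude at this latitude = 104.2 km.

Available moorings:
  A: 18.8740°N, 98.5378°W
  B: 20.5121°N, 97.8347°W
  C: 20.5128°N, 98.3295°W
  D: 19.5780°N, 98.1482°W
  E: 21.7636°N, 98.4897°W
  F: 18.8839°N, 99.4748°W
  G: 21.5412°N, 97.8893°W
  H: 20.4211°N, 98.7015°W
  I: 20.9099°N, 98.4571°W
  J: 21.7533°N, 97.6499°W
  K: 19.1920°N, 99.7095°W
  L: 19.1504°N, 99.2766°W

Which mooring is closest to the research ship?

Distances from 20.3372°N, 97.7614°W:
A: √((-1.4632·111.32)² + (-0.7764·104.2)²) = √(26531.009814 + 6544.952385) = 181.8680 km
B: √((0.1749·111.32)² + (-0.0733·104.2)²) = √(379.075760 + 58.336905) = 20.9144 km
C: √((0.1756·111.32)² + (-0.5681·104.2)²) = √(382.116172 + 3504.168784) = 62.3401 km
D: √((-0.7592·111.32)² + (-0.3868·104.2)²) = √(7142.640536 + 1624.457557) = 93.6328 km
E: √((1.4264·111.32)² + (-0.7283·104.2)²) = √(25213.263098 + 5759.119072) = 175.9897 km
F: √((-1.4533·111.32)² + (-1.7134·104.2)²) = √(26173.207149 + 31875.203276) = 240.9324 km
G: √((1.2040·111.32)² + (-0.1279·104.2)²) = √(17963.847897 + 177.613727) = 134.6902 km
H: √((0.0839·111.32)² + (-0.9401·104.2)²) = √(87.230893 + 9595.852049) = 98.4027 km
I: √((0.5727·111.32)² + (-0.6957·104.2)²) = √(4064.440419 + 5255.081365) = 96.5377 km
J: √((1.4161·111.32)² + (0.1115·104.2)²) = √(24850.449051 + 134.984895) = 158.0678 km
K: √((-1.1452·111.32)² + (-1.9481·104.2)²) = √(16252.084587 + 41205.760184) = 239.7037 km
L: √((-1.1868·111.32)² + (-1.5152·104.2)²) = √(17454.261192 + 24927.306933) = 205.8678 km
Minimum: B at 20.9144 km.

B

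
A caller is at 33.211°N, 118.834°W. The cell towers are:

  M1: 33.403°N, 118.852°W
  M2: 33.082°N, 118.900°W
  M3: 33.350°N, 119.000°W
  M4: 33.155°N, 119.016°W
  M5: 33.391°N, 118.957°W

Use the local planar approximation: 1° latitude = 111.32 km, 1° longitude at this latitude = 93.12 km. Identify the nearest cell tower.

Distances from 33.211°N, 118.834°W:
M1: √((0.192·111.32)² + (-0.018·93.12)²) = √(456.82394 + 2.80951) = 21.439 km
M2: √((-0.129·111.32)² + (-0.066·93.12)²) = √(206.21764 + 37.77233) = 15.620 km
M3: √((0.139·111.32)² + (-0.166·93.12)²) = √(239.42858 + 238.94729) = 21.872 km
M4: √((-0.056·111.32)² + (-0.182·93.12)²) = √(38.86176 + 287.22928) = 18.058 km
M5: √((0.180·111.32)² + (-0.123·93.12)²) = √(401.50541 + 131.18862) = 23.080 km
Minimum: M2 at 15.620 km.

M2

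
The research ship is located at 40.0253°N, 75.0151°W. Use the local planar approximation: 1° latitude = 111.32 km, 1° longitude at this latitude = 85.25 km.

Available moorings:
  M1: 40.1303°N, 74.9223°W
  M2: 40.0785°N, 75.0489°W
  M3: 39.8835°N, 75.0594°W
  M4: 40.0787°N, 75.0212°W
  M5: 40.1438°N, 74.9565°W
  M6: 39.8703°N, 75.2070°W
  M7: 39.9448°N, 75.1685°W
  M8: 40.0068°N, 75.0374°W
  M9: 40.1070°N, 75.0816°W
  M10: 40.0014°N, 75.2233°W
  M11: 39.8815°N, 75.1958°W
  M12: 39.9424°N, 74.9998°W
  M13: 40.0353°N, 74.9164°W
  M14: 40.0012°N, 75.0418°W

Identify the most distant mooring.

Distances from 40.0253°N, 75.0151°W:
M1: √((0.1050·111.32)² + (0.0928·85.25)²) = √(136.623370 + 62.587085) = 14.1142 km
M2: √((0.0532·111.32)² + (-0.0338·85.25)²) = √(35.072737 + 8.302754) = 6.5860 km
M3: √((-0.1418·111.32)² + (-0.0443·85.25)²) = √(249.171781 + 14.262519) = 16.2307 km
M4: √((0.0534·111.32)² + (-0.0061·85.25)²) = √(35.336938 + 0.270426) = 5.9672 km
M5: √((0.1185·111.32)² + (0.0586·85.25)²) = √(174.013562 + 24.956519) = 14.1057 km
M6: √((-0.1550·111.32)² + (-0.1919·85.25)²) = √(297.721221 + 267.632422) = 23.7772 km
M7: √((-0.0805·111.32)² + (-0.1534·85.25)²) = √(80.304181 + 171.017083) = 15.8531 km
M8: √((-0.0185·111.32)² + (-0.0223·85.25)²) = √(4.241211 + 3.614086) = 2.8027 km
M9: √((0.0817·111.32)² + (-0.0665·85.25)²) = √(82.716187 + 32.138978) = 10.7171 km
M10: √((-0.0239·111.32)² + (-0.2082·85.25)²) = √(7.078516 + 315.028776) = 17.9473 km
M11: √((-0.1438·111.32)² + (-0.1807·85.25)²) = √(256.250173 + 237.304012) = 22.2161 km
M12: √((-0.0829·111.32)² + (0.0153·85.25)²) = √(85.163883 + 1.701264) = 9.3201 km
M13: √((0.0100·111.32)² + (0.0987·85.25)²) = √(1.239214 + 70.798341) = 8.4875 km
M14: √((-0.0241·111.32)² + (-0.0267·85.25)²) = √(7.197480 + 5.180973) = 3.5183 km
Maximum: M6 at 23.7772 km.

M6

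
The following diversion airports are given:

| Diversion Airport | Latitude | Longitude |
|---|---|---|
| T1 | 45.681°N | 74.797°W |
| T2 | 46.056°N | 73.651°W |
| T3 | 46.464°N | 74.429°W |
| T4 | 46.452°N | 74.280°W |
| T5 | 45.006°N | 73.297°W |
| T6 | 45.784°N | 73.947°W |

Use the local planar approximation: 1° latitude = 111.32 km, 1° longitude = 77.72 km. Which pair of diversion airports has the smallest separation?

T3 and T4

Pairwise distances:
T1–T2: 98.365 km
T1–T3: 91.736 km
T1–T4: 94.768 km
T1–T5: 138.698 km
T1–T6: 67.050 km
T2–T3: 75.624 km
T2–T4: 65.826 km
T2–T5: 120.080 km
T2–T6: 38.027 km
T3–T4: 11.657 km
T3–T5: 184.616 km
T3–T6: 84.460 km
T4–T5: 178.179 km
T4–T6: 78.737 km
T5–T6: 100.264 km
Closest pair: T3–T4 at 11.657 km.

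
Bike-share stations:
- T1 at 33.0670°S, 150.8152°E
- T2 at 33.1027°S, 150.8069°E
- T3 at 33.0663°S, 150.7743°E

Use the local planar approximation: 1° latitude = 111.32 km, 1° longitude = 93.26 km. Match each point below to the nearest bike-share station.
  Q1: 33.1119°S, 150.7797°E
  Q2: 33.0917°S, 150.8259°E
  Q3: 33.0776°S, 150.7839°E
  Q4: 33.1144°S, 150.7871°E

Q1 at 33.1119°S, 150.7797°E:
  T1: √((0.0449·111.32)² + (0.0355·93.26)²) = √(24.982683 + 10.960933) = 5.9953 km
  T2: √((0.0092·111.32)² + (0.0272·93.26)²) = √(1.048871 + 6.434705) = 2.7356 km
  T3: √((0.0456·111.32)² + (-0.0054·93.26)²) = √(25.767725 + 0.253617) = 5.1011 km
  → nearest: T2 (2.7356 km)
Q2 at 33.0917°S, 150.8259°E:
  T1: √((0.0247·111.32)² + (-0.0107·93.26)²) = √(7.560322 + 0.995768) = 2.9251 km
  T2: √((-0.0110·111.32)² + (-0.0190·93.26)²) = √(1.499449 + 3.139771) = 2.1539 km
  T3: √((0.0254·111.32)² + (-0.0516·93.26)²) = √(7.994915 + 23.157423) = 5.5814 km
  → nearest: T2 (2.1539 km)
Q3 at 33.0776°S, 150.7839°E:
  T1: √((0.0106·111.32)² + (0.0313·93.26)²) = √(1.392381 + 8.520783) = 3.1485 km
  T2: √((-0.0251·111.32)² + (0.0230·93.26)²) = √(7.807174 + 4.600939) = 3.5225 km
  T3: √((0.0113·111.32)² + (-0.0096·93.26)²) = √(1.582353 + 0.801555) = 1.5440 km
  → nearest: T3 (1.5440 km)
Q4 at 33.1144°S, 150.7871°E:
  T1: √((0.0474·111.32)² + (0.0281·93.26)²) = √(27.842170 + 6.867576) = 5.8915 km
  T2: √((0.0117·111.32)² + (0.0198·93.26)²) = √(1.696360 + 3.409740) = 2.2597 km
  T3: √((0.0481·111.32)² + (-0.0128·93.26)²) = √(28.670585 + 1.424987) = 5.4859 km
  → nearest: T2 (2.2597 km)

Q1→T2; Q2→T2; Q3→T3; Q4→T2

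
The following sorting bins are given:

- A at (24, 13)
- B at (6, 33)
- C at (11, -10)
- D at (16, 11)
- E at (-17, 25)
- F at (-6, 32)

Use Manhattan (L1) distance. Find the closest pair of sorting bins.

A and D

Pairwise distances:
A–D: 10
B–F: 13
E–F: 18
C–D: 26
B–E: 31
B–D: 32
A–C: 36
A–B: 38
D–F: 43
D–E: 47
B–C: 48
A–F: 49
A–E: 53
C–F: 59
C–E: 63
Closest pair: A–D at 10.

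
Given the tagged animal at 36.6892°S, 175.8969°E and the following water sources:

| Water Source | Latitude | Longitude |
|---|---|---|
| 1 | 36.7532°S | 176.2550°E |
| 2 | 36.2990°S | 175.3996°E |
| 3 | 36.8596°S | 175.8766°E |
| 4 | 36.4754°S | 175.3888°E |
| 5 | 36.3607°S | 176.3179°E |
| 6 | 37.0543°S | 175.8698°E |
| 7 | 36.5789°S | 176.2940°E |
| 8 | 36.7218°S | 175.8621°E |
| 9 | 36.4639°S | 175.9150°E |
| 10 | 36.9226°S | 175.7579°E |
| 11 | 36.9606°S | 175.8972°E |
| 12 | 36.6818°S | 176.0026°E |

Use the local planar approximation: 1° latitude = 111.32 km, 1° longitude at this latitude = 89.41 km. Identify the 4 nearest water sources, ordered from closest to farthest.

Distances from 36.6892°S, 175.8969°E:
1: 32.8008 km
2: 62.1594 km
3: 19.0556 km
4: 51.2861 km
5: 52.4800 km
6: 40.7151 km
7: 37.5679 km
8: 4.7803 km
9: 25.1326 km
10: 28.8015 km
11: 30.2123 km
12: 9.4865 km
Sorted: 8 (4.7803 km) < 12 (9.4865 km) < 3 (19.0556 km) < 9 (25.1326 km) < 10 (28.8015 km) < 11 (30.2123 km) < …

8, 12, 3, 9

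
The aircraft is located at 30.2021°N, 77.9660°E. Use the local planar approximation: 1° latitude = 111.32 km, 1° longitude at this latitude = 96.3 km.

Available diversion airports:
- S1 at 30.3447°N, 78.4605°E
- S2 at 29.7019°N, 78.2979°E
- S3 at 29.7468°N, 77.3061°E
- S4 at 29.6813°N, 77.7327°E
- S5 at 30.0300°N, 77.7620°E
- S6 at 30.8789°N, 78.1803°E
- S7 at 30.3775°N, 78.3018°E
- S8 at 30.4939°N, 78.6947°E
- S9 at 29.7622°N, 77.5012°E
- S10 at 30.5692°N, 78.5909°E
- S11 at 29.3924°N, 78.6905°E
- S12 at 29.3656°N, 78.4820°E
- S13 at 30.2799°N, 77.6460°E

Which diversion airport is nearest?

S5

Distances from 30.2021°N, 77.9660°E:
S1: √((0.1426·111.32)² + (0.4945·96.3)²) = √(251.991242 + 2267.697734) = 50.1965 km
S2: √((-0.5002·111.32)² + (0.3319·96.3)²) = √(3100.514524 + 1021.567526) = 64.2034 km
S3: √((-0.4553·111.32)² + (-0.6599·96.3)²) = √(2568.867451 + 4038.395330) = 81.2851 km
S4: √((-0.5208·111.32)² + (-0.2333·96.3)²) = √(3361.153498 + 504.756653) = 62.1764 km
S5: √((-0.1721·111.32)² + (-0.2040·96.3)²) = √(367.035554 + 385.933883) = 27.4403 km
S6: √((0.6768·111.32)² + (0.2143·96.3)²) = √(5676.322938 + 425.889484) = 78.1167 km
S7: √((0.1754·111.32)² + (0.3358·96.3)²) = √(381.246244 + 1045.716493) = 37.7752 km
S8: √((0.2918·111.32)² + (0.7287·96.3)²) = √(1055.156723 + 4924.363610) = 77.3274 km
S9: √((-0.4399·111.32)² + (-0.4648·96.3)²) = √(2398.028384 + 2003.479085) = 66.3439 km
S10: √((0.3671·111.32)² + (0.6249·96.3)²) = √(1669.994975 + 3621.376038) = 72.7418 km
S11: √((-0.8097·111.32)² + (0.7245·96.3)²) = √(8124.463163 + 4867.762199) = 113.9834 km
S12: √((-0.8365·111.32)² + (0.5160·96.3)²) = √(8671.181684 + 2469.175605) = 105.5479 km
S13: √((0.0778·111.32)² + (-0.3200·96.3)²) = √(75.007655 + 949.625856) = 32.0099 km
Minimum: S5 at 27.4403 km.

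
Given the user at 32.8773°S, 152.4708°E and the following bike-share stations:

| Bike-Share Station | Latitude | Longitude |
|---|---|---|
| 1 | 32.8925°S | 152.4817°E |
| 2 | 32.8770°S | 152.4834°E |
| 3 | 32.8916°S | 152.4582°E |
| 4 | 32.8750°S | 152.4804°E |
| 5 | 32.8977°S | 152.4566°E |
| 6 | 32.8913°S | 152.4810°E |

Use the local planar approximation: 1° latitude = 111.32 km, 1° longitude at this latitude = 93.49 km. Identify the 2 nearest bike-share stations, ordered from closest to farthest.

4, 2

Distances from 32.8773°S, 152.4708°E:
1: 1.9752 km
2: 1.1784 km
3: 1.9803 km
4: 0.9333 km
5: 2.6305 km
6: 1.8271 km
Sorted: 4 (0.9333 km) < 2 (1.1784 km) < 6 (1.8271 km) < 1 (1.9752 km) < …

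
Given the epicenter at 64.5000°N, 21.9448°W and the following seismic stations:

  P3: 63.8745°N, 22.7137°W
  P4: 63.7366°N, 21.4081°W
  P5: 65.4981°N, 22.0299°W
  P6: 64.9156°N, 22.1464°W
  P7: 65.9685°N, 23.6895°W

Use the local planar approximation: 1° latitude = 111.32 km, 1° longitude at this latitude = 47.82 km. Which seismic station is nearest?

Distances from 64.5000°N, 21.9448°W:
P3: √((-0.6255·111.32)² + (-0.7689·47.82)²) = √(4848.428812 + 1351.944506) = 78.7424 km
P4: √((-0.7634·111.32)² + (0.5367·47.82)²) = √(7221.887295 + 658.691917) = 88.7726 km
P5: √((0.9981·111.32)² + (-0.0851·47.82)²) = √(12345.096995 + 16.560684) = 111.1830 km
P6: √((0.4156·111.32)² + (-0.2016·47.82)²) = √(2140.412473 + 92.939472) = 47.2584 km
P7: √((1.4685·111.32)² + (-1.7447·47.82)²) = √(26723.559046 + 6960.824203) = 183.5331 km
Minimum: P6 at 47.2584 km.

P6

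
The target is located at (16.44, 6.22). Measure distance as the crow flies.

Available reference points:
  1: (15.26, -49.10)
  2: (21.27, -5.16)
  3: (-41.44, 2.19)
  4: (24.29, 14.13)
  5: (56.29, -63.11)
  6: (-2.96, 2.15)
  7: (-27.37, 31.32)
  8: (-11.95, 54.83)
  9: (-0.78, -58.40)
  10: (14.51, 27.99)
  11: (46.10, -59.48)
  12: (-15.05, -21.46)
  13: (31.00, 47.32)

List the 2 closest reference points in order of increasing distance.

Distances from (16.44, 6.22):
1: 55.33
2: 12.36
3: 58.02
4: 11.14
5: 79.97
6: 19.82
7: 50.49
8: 56.29
9: 66.88
10: 21.86
11: 72.08
12: 41.93
13: 43.60
Sorted: 4 (11.14) < 2 (12.36) < 6 (19.82) < 10 (21.86) < …

4, 2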